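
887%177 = 2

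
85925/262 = 327 + 251/262 = 327.96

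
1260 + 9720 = 10980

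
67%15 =7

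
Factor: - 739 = - 739^1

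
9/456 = 3/152 = 0.02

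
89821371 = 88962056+859315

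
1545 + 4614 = 6159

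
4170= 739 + 3431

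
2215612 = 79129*28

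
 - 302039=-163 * 1853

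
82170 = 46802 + 35368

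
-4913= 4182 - 9095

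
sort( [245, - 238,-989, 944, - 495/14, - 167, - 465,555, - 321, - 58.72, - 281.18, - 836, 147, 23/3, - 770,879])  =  [ - 989, - 836, - 770, - 465, - 321, - 281.18, - 238 , - 167 , - 58.72,  -  495/14, 23/3,147 , 245, 555, 879,944 ]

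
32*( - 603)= - 19296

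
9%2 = 1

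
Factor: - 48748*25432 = -1239759136=- 2^5*7^1*11^1*17^2*1741^1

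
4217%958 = 385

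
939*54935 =51583965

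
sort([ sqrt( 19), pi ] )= [pi, sqrt(19)]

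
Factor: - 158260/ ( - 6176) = 2^(-3)*5^1*41^1 = 205/8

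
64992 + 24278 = 89270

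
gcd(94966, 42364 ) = 2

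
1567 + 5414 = 6981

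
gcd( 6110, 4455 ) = 5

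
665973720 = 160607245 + 505366475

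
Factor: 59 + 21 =80 = 2^4*5^1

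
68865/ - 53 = - 68865/53 = - 1299.34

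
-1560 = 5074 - 6634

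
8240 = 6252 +1988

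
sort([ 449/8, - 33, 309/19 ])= [ - 33, 309/19,449/8 ] 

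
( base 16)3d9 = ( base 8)1731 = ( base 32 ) UP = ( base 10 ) 985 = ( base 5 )12420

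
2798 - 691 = 2107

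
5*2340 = 11700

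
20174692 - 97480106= -77305414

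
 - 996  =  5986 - 6982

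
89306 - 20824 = 68482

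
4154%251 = 138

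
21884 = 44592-22708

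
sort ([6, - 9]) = [ - 9,6]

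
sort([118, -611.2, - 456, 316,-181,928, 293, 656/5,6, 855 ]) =[ - 611.2, - 456, - 181, 6, 118, 656/5,  293,316,855,928 ] 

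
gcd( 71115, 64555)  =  5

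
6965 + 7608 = 14573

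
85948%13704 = 3724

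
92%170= 92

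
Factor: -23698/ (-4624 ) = 2^( - 3 ) * 41^1 = 41/8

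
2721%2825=2721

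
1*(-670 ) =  - 670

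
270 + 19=289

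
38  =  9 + 29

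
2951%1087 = 777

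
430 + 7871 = 8301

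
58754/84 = 699 + 19/42 = 699.45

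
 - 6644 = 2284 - 8928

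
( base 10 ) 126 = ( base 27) 4i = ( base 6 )330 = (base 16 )7e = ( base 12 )A6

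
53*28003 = 1484159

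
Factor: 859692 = 2^2 * 3^1*31^1*2311^1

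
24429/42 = 581 + 9/14 = 581.64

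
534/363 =178/121= 1.47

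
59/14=4+3/14 = 4.21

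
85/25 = 17/5 = 3.40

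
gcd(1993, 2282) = 1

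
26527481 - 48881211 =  - 22353730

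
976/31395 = 976/31395 = 0.03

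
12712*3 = 38136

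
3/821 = 3/821 = 0.00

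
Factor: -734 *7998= - 2^2*3^1*31^1*43^1*367^1 = - 5870532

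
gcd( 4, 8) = 4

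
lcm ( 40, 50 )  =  200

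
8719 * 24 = 209256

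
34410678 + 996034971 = 1030445649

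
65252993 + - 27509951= 37743042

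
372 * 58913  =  21915636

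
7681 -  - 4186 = 11867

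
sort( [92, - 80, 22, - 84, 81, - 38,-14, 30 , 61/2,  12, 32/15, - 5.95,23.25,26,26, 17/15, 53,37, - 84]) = [ - 84 , - 84,  -  80, - 38,- 14  , - 5.95,17/15,32/15, 12, 22,  23.25, 26, 26, 30, 61/2, 37, 53,81, 92 ]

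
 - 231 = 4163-4394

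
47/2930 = 47/2930 = 0.02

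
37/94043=37/94043 = 0.00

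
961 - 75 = 886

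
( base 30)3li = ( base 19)954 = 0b110100010100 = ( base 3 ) 11121000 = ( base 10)3348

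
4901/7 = 700+ 1/7=700.14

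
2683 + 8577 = 11260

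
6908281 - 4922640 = 1985641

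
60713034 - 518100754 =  - 457387720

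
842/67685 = 842/67685 = 0.01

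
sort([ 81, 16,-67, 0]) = [ - 67, 0,16,81]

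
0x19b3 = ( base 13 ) 2CC1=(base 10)6579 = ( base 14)257D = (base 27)90I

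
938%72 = 2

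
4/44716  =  1/11179  =  0.00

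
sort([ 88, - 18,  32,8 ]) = [-18,8, 32, 88]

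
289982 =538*539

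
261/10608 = 87/3536 = 0.02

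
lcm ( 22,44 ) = 44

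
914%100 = 14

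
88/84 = 1 +1/21=1.05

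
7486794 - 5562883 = 1923911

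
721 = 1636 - 915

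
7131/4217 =1 + 2914/4217  =  1.69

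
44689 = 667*67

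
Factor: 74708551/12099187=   19^1*67^1* 1319^( - 1)*9173^(-1)*58687^1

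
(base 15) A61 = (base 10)2341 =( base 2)100100100101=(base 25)3IG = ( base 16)925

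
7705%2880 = 1945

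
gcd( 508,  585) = 1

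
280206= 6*46701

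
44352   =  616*72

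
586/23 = 25+11/23= 25.48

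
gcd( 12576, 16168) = 8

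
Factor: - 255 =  - 3^1*5^1 * 17^1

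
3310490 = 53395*62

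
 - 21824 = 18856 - 40680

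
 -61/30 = -61/30= - 2.03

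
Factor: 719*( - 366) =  - 263154= - 2^1 * 3^1*61^1*719^1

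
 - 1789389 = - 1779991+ - 9398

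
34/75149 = 34/75149=   0.00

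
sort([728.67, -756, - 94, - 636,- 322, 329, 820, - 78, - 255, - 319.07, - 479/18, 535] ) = [-756  ,-636, - 322,-319.07,  -  255, - 94, - 78,-479/18, 329 , 535, 728.67, 820] 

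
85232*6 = 511392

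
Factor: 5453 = 7^1*19^1*41^1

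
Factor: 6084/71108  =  3^2*13^2*29^( - 1) * 613^(  -  1)= 1521/17777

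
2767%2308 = 459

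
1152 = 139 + 1013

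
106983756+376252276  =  483236032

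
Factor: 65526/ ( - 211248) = -67/216 = - 2^ (-3)*3^( - 3)*67^1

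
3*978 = 2934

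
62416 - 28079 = 34337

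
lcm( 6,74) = 222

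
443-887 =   -  444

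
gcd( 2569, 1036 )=7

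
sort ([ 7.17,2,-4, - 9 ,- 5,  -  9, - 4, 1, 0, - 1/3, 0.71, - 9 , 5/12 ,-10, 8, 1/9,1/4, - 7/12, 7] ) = [-10,  -  9, - 9, - 9, - 5, - 4,- 4, - 7/12, - 1/3, 0,  1/9, 1/4, 5/12, 0.71,1, 2, 7,7.17,8]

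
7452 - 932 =6520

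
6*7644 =45864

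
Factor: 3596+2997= 19^1 * 347^1 = 6593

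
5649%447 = 285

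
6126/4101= 1 + 675/1367= 1.49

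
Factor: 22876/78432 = 2^(-3 ) * 3^( - 1) * 7^1=7/24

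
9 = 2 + 7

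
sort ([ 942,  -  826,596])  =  [ - 826,  596,942 ]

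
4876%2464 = 2412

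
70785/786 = 90+ 15/262 = 90.06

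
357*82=29274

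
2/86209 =2/86209 =0.00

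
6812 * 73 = 497276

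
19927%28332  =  19927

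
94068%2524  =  680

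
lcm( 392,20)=1960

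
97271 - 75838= 21433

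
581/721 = 83/103= 0.81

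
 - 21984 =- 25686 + 3702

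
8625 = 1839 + 6786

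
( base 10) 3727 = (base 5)104402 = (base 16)e8f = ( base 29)4cf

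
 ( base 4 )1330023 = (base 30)8or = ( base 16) 1F0B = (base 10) 7947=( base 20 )JH7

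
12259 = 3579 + 8680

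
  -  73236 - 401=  - 73637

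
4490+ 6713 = 11203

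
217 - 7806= - 7589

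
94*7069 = 664486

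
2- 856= -854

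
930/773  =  930/773 = 1.20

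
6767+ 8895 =15662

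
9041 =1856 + 7185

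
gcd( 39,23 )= 1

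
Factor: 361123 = 7^1*23^1*2243^1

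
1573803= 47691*33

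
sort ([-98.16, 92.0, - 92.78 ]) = [  -  98.16,  -  92.78,92.0] 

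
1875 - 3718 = - 1843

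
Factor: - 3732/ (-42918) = 2/23  =  2^1*23^( - 1 ) 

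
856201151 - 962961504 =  - 106760353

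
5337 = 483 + 4854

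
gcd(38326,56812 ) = 2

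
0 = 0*8196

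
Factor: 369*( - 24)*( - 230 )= 2^4*3^3 *5^1*23^1*41^1  =  2036880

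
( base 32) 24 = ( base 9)75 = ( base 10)68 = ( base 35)1X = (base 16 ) 44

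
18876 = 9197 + 9679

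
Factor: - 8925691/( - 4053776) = 2^( - 4) * 253361^( - 1 )*8925691^1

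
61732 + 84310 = 146042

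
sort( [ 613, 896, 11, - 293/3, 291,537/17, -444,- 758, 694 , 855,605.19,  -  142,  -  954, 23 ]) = [  -  954,- 758, - 444,  -  142, - 293/3, 11,23,  537/17,291,605.19, 613, 694,855 , 896] 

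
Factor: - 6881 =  - 7^1 * 983^1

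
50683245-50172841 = 510404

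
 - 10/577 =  - 1  +  567/577 = -0.02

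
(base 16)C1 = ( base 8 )301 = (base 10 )193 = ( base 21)94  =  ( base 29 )6J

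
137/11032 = 137/11032   =  0.01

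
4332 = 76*57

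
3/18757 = 3/18757 = 0.00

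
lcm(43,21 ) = 903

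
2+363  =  365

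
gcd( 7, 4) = 1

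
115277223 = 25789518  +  89487705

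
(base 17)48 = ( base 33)2A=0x4C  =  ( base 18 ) 44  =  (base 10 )76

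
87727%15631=9572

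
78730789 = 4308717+74422072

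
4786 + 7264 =12050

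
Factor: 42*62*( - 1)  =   - 2^2* 3^1*7^1*31^1 = - 2604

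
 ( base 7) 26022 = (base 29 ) 853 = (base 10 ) 6876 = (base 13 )318C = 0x1adc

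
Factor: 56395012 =2^2*14098753^1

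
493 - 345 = 148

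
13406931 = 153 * 87627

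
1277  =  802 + 475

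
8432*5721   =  48239472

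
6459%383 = 331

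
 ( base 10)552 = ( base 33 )GO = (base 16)228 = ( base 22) 132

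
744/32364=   2/87 = 0.02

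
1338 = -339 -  - 1677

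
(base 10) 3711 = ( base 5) 104321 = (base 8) 7177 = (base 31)3qm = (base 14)14D1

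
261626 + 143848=405474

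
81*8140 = 659340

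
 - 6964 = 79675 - 86639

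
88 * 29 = 2552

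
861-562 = 299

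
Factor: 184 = 2^3*23^1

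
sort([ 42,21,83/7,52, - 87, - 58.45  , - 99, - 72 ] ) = [ - 99,-87,-72 ,-58.45,  83/7, 21,  42,52] 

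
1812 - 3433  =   - 1621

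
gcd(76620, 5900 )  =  20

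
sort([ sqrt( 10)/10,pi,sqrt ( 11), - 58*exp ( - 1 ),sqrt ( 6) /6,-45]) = [ -45,  -  58*exp(- 1),sqrt(10 ) /10,sqrt( 6)/6, pi,sqrt(11 )]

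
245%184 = 61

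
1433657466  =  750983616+682673850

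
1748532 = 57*30676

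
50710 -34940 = 15770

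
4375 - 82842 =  - 78467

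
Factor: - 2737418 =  - 2^1*461^1*2969^1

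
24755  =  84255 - 59500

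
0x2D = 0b101101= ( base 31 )1e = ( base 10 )45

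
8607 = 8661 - 54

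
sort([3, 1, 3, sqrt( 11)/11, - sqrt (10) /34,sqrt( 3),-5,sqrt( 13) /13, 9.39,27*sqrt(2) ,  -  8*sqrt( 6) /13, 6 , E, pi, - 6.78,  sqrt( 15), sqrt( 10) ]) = [-6.78, - 5 , - 8*sqrt( 6)/13, - sqrt(10 )/34, sqrt(13) /13, sqrt(11) /11, 1,sqrt( 3), E, 3,3, pi,sqrt(10), sqrt(15), 6,9.39, 27 * sqrt(2 )]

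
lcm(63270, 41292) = 3922740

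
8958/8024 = 4479/4012 = 1.12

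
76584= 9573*8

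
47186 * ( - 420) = -19818120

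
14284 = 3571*4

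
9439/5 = 9439/5 = 1887.80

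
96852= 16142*6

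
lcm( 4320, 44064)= 220320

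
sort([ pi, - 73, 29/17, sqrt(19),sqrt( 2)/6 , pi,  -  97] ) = [ - 97,-73 , sqrt(2)/6,29/17,pi,pi,  sqrt(  19)]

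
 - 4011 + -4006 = -8017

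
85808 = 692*124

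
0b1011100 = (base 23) 40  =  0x5C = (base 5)332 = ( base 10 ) 92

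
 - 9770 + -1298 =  - 11068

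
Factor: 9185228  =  2^2  *  13^1*29^1*6091^1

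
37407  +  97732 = 135139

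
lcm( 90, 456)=6840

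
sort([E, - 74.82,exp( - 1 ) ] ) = [ - 74.82, exp( - 1), E]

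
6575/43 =6575/43 = 152.91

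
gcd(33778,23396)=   2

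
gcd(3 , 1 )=1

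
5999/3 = 1999+ 2/3 = 1999.67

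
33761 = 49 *689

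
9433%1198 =1047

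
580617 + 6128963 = 6709580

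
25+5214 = 5239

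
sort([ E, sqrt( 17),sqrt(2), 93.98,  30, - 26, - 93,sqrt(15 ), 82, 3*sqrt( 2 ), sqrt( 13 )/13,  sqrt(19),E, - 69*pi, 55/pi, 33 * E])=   [ - 69*pi, - 93,-26, sqrt( 13 )/13, sqrt(2), E,E, sqrt(15),  sqrt(17 ),3*sqrt ( 2 ),  sqrt( 19),55/pi, 30, 82,33 * E,  93.98] 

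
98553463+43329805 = 141883268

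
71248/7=71248/7 = 10178.29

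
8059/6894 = 1  +  1165/6894 =1.17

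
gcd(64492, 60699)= 1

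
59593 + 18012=77605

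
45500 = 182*250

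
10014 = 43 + 9971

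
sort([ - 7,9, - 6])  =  [-7,-6,9 ]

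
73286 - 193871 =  - 120585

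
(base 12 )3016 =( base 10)5202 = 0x1452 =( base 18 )g10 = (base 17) 1100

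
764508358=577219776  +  187288582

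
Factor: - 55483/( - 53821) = 107^( - 1 )*113^1*491^1*503^( - 1)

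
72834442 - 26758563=46075879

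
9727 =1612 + 8115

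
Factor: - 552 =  -2^3*3^1*23^1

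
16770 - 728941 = -712171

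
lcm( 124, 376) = 11656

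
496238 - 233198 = 263040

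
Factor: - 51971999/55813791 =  - 3^ ( - 1 )*11^( - 2)*557^1 * 93307^1*153757^ ( - 1 ) 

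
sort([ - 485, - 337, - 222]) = [ - 485, - 337, -222]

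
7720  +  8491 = 16211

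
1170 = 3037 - 1867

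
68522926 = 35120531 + 33402395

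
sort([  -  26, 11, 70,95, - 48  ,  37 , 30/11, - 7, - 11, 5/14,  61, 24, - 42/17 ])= [-48, - 26, - 11, - 7, - 42/17, 5/14, 30/11, 11, 24,37,61, 70, 95 ]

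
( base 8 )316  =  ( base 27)7H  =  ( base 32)6e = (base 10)206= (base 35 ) 5V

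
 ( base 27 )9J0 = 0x1ba2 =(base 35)5r4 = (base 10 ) 7074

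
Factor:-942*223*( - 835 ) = 175405110 = 2^1*3^1 * 5^1*157^1*167^1*223^1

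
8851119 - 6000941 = 2850178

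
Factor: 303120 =2^4* 3^2 * 5^1 * 421^1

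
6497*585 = 3800745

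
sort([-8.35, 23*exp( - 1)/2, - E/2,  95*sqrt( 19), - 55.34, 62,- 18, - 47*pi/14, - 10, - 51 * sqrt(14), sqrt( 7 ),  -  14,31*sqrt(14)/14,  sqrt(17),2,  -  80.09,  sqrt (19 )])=[ - 51*sqrt( 14), - 80.09, - 55.34, - 18, - 14, - 47 * pi/14, - 10, - 8.35, - E/2  ,  2, sqrt(7),sqrt( 17),23*  exp(-1) /2,  sqrt( 19 ), 31*sqrt ( 14)/14,62,95*sqrt( 19)]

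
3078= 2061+1017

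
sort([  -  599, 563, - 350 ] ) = [-599, - 350, 563]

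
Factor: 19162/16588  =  67/58 = 2^( - 1 )*29^( - 1 )*67^1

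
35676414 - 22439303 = 13237111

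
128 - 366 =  - 238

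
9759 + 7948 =17707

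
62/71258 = 31/35629 = 0.00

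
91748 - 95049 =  - 3301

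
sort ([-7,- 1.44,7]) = [  -  7, - 1.44,7 ] 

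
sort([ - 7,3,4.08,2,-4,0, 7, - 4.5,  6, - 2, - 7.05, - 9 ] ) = [ - 9, - 7.05 , -7, - 4.5, - 4, - 2,0,2, 3,4.08,  6,7 ]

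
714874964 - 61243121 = 653631843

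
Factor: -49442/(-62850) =3^ (- 1) * 5^( - 2)*59^1 = 59/75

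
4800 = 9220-4420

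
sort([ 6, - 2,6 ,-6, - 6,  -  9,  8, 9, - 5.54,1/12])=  [- 9,-6, - 6,-5.54,-2, 1/12 , 6,6, 8, 9 ] 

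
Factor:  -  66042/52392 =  - 11007/8732=- 2^(-2 )*3^2*37^( - 1 )*59^(  -  1)*1223^1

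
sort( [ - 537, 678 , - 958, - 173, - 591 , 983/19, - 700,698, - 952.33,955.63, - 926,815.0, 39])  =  [ - 958,-952.33,- 926,  -  700, -591,  -  537, - 173,39, 983/19,678,698,815.0,  955.63 ] 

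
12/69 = 4/23 = 0.17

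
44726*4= 178904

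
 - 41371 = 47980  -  89351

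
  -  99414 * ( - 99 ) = 9841986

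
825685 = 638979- - 186706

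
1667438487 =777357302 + 890081185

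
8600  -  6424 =2176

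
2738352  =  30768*89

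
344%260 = 84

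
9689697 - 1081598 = 8608099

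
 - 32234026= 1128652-33362678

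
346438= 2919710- 2573272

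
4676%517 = 23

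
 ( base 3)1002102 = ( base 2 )1100011010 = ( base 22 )1E2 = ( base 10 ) 794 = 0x31A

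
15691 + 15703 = 31394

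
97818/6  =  16303 = 16303.00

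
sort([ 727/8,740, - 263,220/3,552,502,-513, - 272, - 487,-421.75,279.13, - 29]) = [ - 513, - 487, - 421.75, - 272, - 263, - 29,220/3, 727/8, 279.13, 502,552,740 ] 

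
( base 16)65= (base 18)5b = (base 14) 73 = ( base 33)32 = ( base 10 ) 101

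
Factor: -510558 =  -2^1*3^1 *85093^1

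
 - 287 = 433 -720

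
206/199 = 206/199 = 1.04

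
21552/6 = 3592 =3592.00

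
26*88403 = 2298478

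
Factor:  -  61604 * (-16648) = 1025583392 = 2^5  *2081^1*15401^1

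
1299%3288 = 1299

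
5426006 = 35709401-30283395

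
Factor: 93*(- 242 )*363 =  - 8169678 = -2^1*3^2*11^4 * 31^1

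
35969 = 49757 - 13788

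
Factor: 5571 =3^2*619^1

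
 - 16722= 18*( - 929)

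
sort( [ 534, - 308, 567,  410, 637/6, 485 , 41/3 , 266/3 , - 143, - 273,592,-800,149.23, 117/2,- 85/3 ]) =[-800,  -  308,  -  273 ,-143, - 85/3, 41/3, 117/2,266/3 , 637/6 , 149.23,410,485,534,  567,592] 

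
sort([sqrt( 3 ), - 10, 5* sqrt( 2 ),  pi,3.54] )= [ - 10, sqrt( 3 ),pi,3.54, 5*sqrt( 2 ) ]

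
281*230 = 64630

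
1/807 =1/807 = 0.00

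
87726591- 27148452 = 60578139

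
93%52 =41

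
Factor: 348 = 2^2*3^1 * 29^1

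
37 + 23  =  60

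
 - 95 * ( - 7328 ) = 696160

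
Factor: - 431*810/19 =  - 2^1*3^4*5^1*19^ ( - 1 )*431^1 =- 349110/19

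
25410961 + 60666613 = 86077574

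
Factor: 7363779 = 3^1*103^1*23831^1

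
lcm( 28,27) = 756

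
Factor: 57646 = 2^1*19^1*37^1* 41^1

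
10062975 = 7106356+2956619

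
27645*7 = 193515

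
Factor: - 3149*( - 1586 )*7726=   38586069964 =2^2*13^1 * 47^1*61^1*67^1*3863^1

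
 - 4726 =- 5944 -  - 1218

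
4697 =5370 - 673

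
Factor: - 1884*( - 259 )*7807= 3809472492 = 2^2 * 3^1*7^1*37^2*157^1*211^1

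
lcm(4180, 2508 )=12540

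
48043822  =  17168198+30875624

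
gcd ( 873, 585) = 9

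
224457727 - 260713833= - 36256106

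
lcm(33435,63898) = 2875410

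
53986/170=26993/85 = 317.56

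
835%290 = 255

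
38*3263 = 123994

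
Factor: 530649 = 3^2*7^1 * 8423^1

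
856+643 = 1499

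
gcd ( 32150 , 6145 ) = 5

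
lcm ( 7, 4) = 28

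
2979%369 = 27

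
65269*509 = 33221921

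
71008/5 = 71008/5  =  14201.60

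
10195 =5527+4668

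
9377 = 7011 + 2366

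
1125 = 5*225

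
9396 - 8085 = 1311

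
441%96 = 57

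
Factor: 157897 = 157897^1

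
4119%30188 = 4119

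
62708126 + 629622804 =692330930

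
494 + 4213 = 4707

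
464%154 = 2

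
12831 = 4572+8259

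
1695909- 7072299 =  - 5376390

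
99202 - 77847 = 21355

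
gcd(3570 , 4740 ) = 30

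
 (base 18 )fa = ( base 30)9a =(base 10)280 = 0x118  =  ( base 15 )13a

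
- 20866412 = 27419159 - 48285571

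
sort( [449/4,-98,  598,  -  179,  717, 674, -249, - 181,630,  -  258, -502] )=[- 502, - 258, - 249, - 181, - 179,-98,  449/4, 598,630, 674,  717 ]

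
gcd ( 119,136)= 17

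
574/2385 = 574/2385 = 0.24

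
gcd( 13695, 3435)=15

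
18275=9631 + 8644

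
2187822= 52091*42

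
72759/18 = 24253/6 = 4042.17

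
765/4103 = 765/4103 = 0.19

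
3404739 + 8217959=11622698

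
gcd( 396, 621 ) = 9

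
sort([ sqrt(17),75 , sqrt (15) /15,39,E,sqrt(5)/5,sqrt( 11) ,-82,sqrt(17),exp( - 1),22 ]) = [  -  82,sqrt( 15)/15,exp(-1),sqrt( 5)/5, E,  sqrt(11), sqrt( 17),sqrt (17 ),22, 39,75]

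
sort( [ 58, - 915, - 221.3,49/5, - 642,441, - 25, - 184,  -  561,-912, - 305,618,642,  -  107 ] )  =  [ - 915, - 912, - 642, - 561,-305, - 221.3,  -  184, - 107,-25,49/5,58,441,  618,642 ]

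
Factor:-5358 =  - 2^1*3^1 * 19^1*47^1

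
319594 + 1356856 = 1676450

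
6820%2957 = 906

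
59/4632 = 59/4632= 0.01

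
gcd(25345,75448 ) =1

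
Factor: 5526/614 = 9 = 3^2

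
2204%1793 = 411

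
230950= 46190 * 5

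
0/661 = 0 = 0.00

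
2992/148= 748/37 = 20.22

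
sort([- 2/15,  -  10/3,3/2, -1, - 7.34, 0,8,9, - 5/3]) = [ - 7.34, - 10/3,-5/3,-1,  -  2/15, 0,3/2,8, 9]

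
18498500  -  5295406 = 13203094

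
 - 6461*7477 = -48308897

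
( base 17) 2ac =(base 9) 1034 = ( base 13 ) 466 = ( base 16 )2f8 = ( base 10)760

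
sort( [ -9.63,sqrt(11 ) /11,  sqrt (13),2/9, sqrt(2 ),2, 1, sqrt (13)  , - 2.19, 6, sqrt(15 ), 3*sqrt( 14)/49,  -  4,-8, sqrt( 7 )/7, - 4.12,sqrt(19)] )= [ - 9.63, - 8, - 4.12, - 4, - 2.19,2/9,3 *sqrt( 14)/49, sqrt( 11) /11, sqrt(7)/7, 1, sqrt(2), 2,sqrt(13), sqrt ( 13), sqrt(15), sqrt(19), 6 ] 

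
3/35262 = 1/11754 = 0.00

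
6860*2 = 13720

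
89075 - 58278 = 30797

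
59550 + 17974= 77524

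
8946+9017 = 17963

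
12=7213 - 7201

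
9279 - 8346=933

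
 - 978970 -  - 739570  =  -239400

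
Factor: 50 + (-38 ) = 12 = 2^2 * 3^1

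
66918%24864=17190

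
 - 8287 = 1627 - 9914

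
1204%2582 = 1204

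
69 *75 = 5175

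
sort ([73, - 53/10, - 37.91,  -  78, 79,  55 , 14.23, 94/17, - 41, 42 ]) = [ - 78,-41, - 37.91, - 53/10, 94/17 , 14.23, 42,55, 73, 79 ]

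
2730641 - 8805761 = -6075120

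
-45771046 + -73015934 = -118786980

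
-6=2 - 8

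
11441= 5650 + 5791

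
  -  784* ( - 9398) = 7368032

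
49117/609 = 80 + 397/609 =80.65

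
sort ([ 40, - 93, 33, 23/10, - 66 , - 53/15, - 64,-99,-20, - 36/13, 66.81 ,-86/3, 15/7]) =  [ - 99, - 93,-66, - 64 , - 86/3, - 20 , - 53/15, - 36/13, 15/7,23/10, 33,40,66.81] 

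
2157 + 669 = 2826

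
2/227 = 2/227 = 0.01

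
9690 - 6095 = 3595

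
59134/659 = 89 + 483/659 = 89.73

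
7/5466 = 7/5466 = 0.00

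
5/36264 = 5/36264 = 0.00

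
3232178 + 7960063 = 11192241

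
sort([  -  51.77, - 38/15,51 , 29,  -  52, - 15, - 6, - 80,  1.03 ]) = [-80, - 52,-51.77,-15,-6, - 38/15,1.03,29,51] 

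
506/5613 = 506/5613 = 0.09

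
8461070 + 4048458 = 12509528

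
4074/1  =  4074 = 4074.00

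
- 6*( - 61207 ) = 367242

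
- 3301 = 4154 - 7455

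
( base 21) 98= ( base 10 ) 197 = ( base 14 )101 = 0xC5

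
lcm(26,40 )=520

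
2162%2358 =2162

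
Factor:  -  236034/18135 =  - 2^1*3^2*5^( - 1 )*13^( - 1 )*47^1=- 846/65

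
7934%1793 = 762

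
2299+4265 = 6564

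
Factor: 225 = 3^2*5^2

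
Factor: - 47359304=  - 2^3*101^1*58613^1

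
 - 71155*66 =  - 4696230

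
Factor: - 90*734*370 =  - 2^3*3^2*5^2*37^1*367^1 = -24442200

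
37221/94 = 395  +  91/94 = 395.97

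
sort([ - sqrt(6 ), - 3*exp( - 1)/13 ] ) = [-sqrt ( 6 ), - 3*exp(-1) /13 ] 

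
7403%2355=338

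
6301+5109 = 11410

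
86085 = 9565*9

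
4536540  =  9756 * 465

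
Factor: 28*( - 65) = -1820 =- 2^2* 5^1*7^1* 13^1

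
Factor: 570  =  2^1*3^1 * 5^1*19^1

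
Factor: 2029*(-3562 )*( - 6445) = 46579935610 = 2^1 * 5^1*13^1 *137^1*1289^1*2029^1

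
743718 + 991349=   1735067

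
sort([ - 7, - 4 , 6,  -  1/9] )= [  -  7, - 4, - 1/9,6] 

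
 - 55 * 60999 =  - 3354945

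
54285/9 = 18095/3 = 6031.67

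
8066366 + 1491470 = 9557836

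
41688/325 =41688/325=128.27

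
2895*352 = 1019040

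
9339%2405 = 2124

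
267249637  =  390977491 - 123727854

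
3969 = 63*63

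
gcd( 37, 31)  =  1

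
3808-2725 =1083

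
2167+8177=10344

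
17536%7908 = 1720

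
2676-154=2522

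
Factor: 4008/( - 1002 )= - 4 = -2^2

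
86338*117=10101546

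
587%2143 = 587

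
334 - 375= - 41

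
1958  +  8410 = 10368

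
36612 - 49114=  - 12502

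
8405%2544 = 773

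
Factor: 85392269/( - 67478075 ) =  - 5^ ( - 2) * 7^(  -  1 )*29^1*385589^(  -  1)*  2944561^1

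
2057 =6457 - 4400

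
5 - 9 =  - 4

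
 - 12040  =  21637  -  33677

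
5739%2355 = 1029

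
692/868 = 173/217 = 0.80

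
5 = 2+3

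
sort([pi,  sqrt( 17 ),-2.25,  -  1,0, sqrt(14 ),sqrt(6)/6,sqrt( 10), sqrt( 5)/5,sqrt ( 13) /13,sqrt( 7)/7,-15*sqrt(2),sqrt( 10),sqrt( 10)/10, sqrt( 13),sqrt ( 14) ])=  [ - 15 * sqrt(2),-2.25,-1,0,sqrt(13)/13, sqrt( 10)/10 , sqrt( 7)/7, sqrt(6 ) /6, sqrt( 5 )/5,pi,sqrt( 10), sqrt( 10),sqrt( 13 ),  sqrt(14 ),sqrt(14), sqrt( 17) ]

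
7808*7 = 54656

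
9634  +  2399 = 12033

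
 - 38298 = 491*(-78 )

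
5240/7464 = 655/933 = 0.70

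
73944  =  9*8216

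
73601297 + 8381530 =81982827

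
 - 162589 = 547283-709872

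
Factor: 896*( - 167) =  - 149632 = -2^7*7^1 *167^1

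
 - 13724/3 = -4575  +  1/3 = - 4574.67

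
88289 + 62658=150947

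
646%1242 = 646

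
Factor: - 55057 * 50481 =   -  2779332417  =  - 3^2*71^1 *79^1*55057^1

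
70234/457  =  70234/457=153.68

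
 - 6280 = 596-6876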